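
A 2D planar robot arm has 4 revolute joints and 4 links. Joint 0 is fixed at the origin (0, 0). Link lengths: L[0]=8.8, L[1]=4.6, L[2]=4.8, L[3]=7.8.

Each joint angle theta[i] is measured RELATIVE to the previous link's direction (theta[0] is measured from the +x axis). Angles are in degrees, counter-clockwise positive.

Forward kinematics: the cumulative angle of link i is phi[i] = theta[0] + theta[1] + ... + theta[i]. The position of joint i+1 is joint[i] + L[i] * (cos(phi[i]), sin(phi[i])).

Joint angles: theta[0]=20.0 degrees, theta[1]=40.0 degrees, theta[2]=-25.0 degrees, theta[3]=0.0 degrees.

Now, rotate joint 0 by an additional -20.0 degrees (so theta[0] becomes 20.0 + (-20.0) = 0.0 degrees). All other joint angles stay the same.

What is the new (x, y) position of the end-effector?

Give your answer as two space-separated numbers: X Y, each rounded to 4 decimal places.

joint[0] = (0.0000, 0.0000)  (base)
link 0: phi[0] = 0 = 0 deg
  cos(0 deg) = 1.0000, sin(0 deg) = 0.0000
  joint[1] = (0.0000, 0.0000) + 8.8 * (1.0000, 0.0000) = (0.0000 + 8.8000, 0.0000 + 0.0000) = (8.8000, 0.0000)
link 1: phi[1] = 0 + 40 = 40 deg
  cos(40 deg) = 0.7660, sin(40 deg) = 0.6428
  joint[2] = (8.8000, 0.0000) + 4.6 * (0.7660, 0.6428) = (8.8000 + 3.5238, 0.0000 + 2.9568) = (12.3238, 2.9568)
link 2: phi[2] = 0 + 40 + -25 = 15 deg
  cos(15 deg) = 0.9659, sin(15 deg) = 0.2588
  joint[3] = (12.3238, 2.9568) + 4.8 * (0.9659, 0.2588) = (12.3238 + 4.6364, 2.9568 + 1.2423) = (16.9602, 4.1992)
link 3: phi[3] = 0 + 40 + -25 + 0 = 15 deg
  cos(15 deg) = 0.9659, sin(15 deg) = 0.2588
  joint[4] = (16.9602, 4.1992) + 7.8 * (0.9659, 0.2588) = (16.9602 + 7.5342, 4.1992 + 2.0188) = (24.4945, 6.2179)
End effector: (24.4945, 6.2179)

Answer: 24.4945 6.2179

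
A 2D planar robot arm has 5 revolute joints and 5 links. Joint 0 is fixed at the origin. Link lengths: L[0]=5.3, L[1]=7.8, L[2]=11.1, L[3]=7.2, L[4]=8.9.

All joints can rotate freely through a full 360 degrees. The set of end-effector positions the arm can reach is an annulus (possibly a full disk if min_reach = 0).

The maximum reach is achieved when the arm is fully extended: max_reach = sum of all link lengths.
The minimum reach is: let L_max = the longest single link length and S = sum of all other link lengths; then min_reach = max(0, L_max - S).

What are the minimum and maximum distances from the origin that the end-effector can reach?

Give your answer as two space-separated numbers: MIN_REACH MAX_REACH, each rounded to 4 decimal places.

Answer: 0.0000 40.3000

Derivation:
Link lengths: [5.3, 7.8, 11.1, 7.2, 8.9]
max_reach = 5.3 + 7.8 + 11.1 + 7.2 + 8.9 = 40.3
L_max = max([5.3, 7.8, 11.1, 7.2, 8.9]) = 11.1
S (sum of others) = 40.3 - 11.1 = 29.2
min_reach = max(0, 11.1 - 29.2) = max(0, -18.1) = 0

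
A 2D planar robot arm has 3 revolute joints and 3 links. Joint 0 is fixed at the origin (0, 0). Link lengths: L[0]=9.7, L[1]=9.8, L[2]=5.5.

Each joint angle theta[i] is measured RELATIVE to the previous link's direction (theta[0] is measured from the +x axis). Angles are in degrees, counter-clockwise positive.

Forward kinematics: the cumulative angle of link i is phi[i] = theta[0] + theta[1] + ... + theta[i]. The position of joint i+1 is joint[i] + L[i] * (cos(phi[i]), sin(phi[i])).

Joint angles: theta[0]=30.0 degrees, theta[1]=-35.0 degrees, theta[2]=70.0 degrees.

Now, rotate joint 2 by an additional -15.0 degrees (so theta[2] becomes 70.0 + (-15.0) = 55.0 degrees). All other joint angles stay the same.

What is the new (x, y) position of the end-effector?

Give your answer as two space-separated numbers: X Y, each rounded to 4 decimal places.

Answer: 21.6985 8.2091

Derivation:
joint[0] = (0.0000, 0.0000)  (base)
link 0: phi[0] = 30 = 30 deg
  cos(30 deg) = 0.8660, sin(30 deg) = 0.5000
  joint[1] = (0.0000, 0.0000) + 9.7 * (0.8660, 0.5000) = (0.0000 + 8.4004, 0.0000 + 4.8500) = (8.4004, 4.8500)
link 1: phi[1] = 30 + -35 = -5 deg
  cos(-5 deg) = 0.9962, sin(-5 deg) = -0.0872
  joint[2] = (8.4004, 4.8500) + 9.8 * (0.9962, -0.0872) = (8.4004 + 9.7627, 4.8500 + -0.8541) = (18.1632, 3.9959)
link 2: phi[2] = 30 + -35 + 55 = 50 deg
  cos(50 deg) = 0.6428, sin(50 deg) = 0.7660
  joint[3] = (18.1632, 3.9959) + 5.5 * (0.6428, 0.7660) = (18.1632 + 3.5353, 3.9959 + 4.2132) = (21.6985, 8.2091)
End effector: (21.6985, 8.2091)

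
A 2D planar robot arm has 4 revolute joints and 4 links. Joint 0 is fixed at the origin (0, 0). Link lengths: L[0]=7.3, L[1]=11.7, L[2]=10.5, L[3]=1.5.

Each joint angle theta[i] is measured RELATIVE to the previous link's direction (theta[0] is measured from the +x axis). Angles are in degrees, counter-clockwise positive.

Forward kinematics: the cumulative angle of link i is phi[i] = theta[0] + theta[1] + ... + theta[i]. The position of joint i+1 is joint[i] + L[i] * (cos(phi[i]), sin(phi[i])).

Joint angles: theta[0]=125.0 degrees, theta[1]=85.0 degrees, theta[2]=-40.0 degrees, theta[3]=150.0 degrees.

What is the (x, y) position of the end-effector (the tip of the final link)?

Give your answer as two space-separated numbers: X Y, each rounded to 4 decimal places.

Answer: -23.5110 0.9889

Derivation:
joint[0] = (0.0000, 0.0000)  (base)
link 0: phi[0] = 125 = 125 deg
  cos(125 deg) = -0.5736, sin(125 deg) = 0.8192
  joint[1] = (0.0000, 0.0000) + 7.3 * (-0.5736, 0.8192) = (0.0000 + -4.1871, 0.0000 + 5.9798) = (-4.1871, 5.9798)
link 1: phi[1] = 125 + 85 = 210 deg
  cos(210 deg) = -0.8660, sin(210 deg) = -0.5000
  joint[2] = (-4.1871, 5.9798) + 11.7 * (-0.8660, -0.5000) = (-4.1871 + -10.1325, 5.9798 + -5.8500) = (-14.3196, 0.1298)
link 2: phi[2] = 125 + 85 + -40 = 170 deg
  cos(170 deg) = -0.9848, sin(170 deg) = 0.1736
  joint[3] = (-14.3196, 0.1298) + 10.5 * (-0.9848, 0.1736) = (-14.3196 + -10.3405, 0.1298 + 1.8233) = (-24.6601, 1.9531)
link 3: phi[3] = 125 + 85 + -40 + 150 = 320 deg
  cos(320 deg) = 0.7660, sin(320 deg) = -0.6428
  joint[4] = (-24.6601, 1.9531) + 1.5 * (0.7660, -0.6428) = (-24.6601 + 1.1491, 1.9531 + -0.9642) = (-23.5110, 0.9889)
End effector: (-23.5110, 0.9889)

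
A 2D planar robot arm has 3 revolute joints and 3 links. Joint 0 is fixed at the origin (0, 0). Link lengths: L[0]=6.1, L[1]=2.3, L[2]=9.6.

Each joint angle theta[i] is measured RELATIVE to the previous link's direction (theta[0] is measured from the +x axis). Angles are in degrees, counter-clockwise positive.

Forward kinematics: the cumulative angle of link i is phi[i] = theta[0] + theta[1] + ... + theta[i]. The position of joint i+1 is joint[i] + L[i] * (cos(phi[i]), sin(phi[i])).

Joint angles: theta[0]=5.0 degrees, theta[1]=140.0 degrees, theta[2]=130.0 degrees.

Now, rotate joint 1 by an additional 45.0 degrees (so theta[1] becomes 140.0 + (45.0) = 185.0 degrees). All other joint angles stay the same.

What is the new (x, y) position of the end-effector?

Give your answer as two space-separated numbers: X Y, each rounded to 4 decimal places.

Answer: 11.1658 -6.0385

Derivation:
joint[0] = (0.0000, 0.0000)  (base)
link 0: phi[0] = 5 = 5 deg
  cos(5 deg) = 0.9962, sin(5 deg) = 0.0872
  joint[1] = (0.0000, 0.0000) + 6.1 * (0.9962, 0.0872) = (0.0000 + 6.0768, 0.0000 + 0.5317) = (6.0768, 0.5317)
link 1: phi[1] = 5 + 185 = 190 deg
  cos(190 deg) = -0.9848, sin(190 deg) = -0.1736
  joint[2] = (6.0768, 0.5317) + 2.3 * (-0.9848, -0.1736) = (6.0768 + -2.2651, 0.5317 + -0.3994) = (3.8117, 0.1323)
link 2: phi[2] = 5 + 185 + 130 = 320 deg
  cos(320 deg) = 0.7660, sin(320 deg) = -0.6428
  joint[3] = (3.8117, 0.1323) + 9.6 * (0.7660, -0.6428) = (3.8117 + 7.3540, 0.1323 + -6.1708) = (11.1658, -6.0385)
End effector: (11.1658, -6.0385)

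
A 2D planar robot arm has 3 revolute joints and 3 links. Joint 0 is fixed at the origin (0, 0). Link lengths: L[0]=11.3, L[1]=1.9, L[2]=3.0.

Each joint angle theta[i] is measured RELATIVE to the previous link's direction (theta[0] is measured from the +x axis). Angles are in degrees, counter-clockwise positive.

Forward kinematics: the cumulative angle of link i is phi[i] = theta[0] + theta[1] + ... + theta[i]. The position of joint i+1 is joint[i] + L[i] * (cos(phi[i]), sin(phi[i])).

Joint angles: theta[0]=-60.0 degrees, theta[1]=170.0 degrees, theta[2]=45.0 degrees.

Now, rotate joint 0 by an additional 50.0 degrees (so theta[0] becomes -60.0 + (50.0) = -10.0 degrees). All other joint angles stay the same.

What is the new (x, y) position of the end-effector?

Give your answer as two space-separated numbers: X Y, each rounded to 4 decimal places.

Answer: 6.6240 -2.5802

Derivation:
joint[0] = (0.0000, 0.0000)  (base)
link 0: phi[0] = -10 = -10 deg
  cos(-10 deg) = 0.9848, sin(-10 deg) = -0.1736
  joint[1] = (0.0000, 0.0000) + 11.3 * (0.9848, -0.1736) = (0.0000 + 11.1283, 0.0000 + -1.9622) = (11.1283, -1.9622)
link 1: phi[1] = -10 + 170 = 160 deg
  cos(160 deg) = -0.9397, sin(160 deg) = 0.3420
  joint[2] = (11.1283, -1.9622) + 1.9 * (-0.9397, 0.3420) = (11.1283 + -1.7854, -1.9622 + 0.6498) = (9.3429, -1.3124)
link 2: phi[2] = -10 + 170 + 45 = 205 deg
  cos(205 deg) = -0.9063, sin(205 deg) = -0.4226
  joint[3] = (9.3429, -1.3124) + 3 * (-0.9063, -0.4226) = (9.3429 + -2.7189, -1.3124 + -1.2679) = (6.6240, -2.5802)
End effector: (6.6240, -2.5802)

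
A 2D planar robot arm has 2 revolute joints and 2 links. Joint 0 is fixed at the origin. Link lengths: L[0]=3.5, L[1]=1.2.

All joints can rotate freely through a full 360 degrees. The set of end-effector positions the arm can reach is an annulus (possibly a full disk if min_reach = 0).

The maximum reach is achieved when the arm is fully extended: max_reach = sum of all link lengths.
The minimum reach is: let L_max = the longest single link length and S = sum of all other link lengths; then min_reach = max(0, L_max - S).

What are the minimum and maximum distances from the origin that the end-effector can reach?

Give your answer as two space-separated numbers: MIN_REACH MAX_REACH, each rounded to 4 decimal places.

Link lengths: [3.5, 1.2]
max_reach = 3.5 + 1.2 = 4.7
L_max = max([3.5, 1.2]) = 3.5
S (sum of others) = 4.7 - 3.5 = 1.2
min_reach = max(0, 3.5 - 1.2) = max(0, 2.3) = 2.3

Answer: 2.3000 4.7000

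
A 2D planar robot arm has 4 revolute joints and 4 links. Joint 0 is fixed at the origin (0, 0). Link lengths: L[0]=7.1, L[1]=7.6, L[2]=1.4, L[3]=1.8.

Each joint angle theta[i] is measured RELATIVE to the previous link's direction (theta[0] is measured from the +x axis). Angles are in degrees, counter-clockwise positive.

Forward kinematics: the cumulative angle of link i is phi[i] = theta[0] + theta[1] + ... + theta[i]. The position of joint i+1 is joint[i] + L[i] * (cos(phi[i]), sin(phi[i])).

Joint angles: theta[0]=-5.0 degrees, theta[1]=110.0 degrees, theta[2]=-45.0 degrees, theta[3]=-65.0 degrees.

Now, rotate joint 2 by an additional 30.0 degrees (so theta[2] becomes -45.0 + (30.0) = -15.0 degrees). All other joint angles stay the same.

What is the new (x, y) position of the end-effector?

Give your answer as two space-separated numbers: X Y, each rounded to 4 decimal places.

Answer: 6.7373 8.8829

Derivation:
joint[0] = (0.0000, 0.0000)  (base)
link 0: phi[0] = -5 = -5 deg
  cos(-5 deg) = 0.9962, sin(-5 deg) = -0.0872
  joint[1] = (0.0000, 0.0000) + 7.1 * (0.9962, -0.0872) = (0.0000 + 7.0730, 0.0000 + -0.6188) = (7.0730, -0.6188)
link 1: phi[1] = -5 + 110 = 105 deg
  cos(105 deg) = -0.2588, sin(105 deg) = 0.9659
  joint[2] = (7.0730, -0.6188) + 7.6 * (-0.2588, 0.9659) = (7.0730 + -1.9670, -0.6188 + 7.3410) = (5.1060, 6.7222)
link 2: phi[2] = -5 + 110 + -15 = 90 deg
  cos(90 deg) = 0.0000, sin(90 deg) = 1.0000
  joint[3] = (5.1060, 6.7222) + 1.4 * (0.0000, 1.0000) = (5.1060 + 0.0000, 6.7222 + 1.4000) = (5.1060, 8.1222)
link 3: phi[3] = -5 + 110 + -15 + -65 = 25 deg
  cos(25 deg) = 0.9063, sin(25 deg) = 0.4226
  joint[4] = (5.1060, 8.1222) + 1.8 * (0.9063, 0.4226) = (5.1060 + 1.6314, 8.1222 + 0.7607) = (6.7373, 8.8829)
End effector: (6.7373, 8.8829)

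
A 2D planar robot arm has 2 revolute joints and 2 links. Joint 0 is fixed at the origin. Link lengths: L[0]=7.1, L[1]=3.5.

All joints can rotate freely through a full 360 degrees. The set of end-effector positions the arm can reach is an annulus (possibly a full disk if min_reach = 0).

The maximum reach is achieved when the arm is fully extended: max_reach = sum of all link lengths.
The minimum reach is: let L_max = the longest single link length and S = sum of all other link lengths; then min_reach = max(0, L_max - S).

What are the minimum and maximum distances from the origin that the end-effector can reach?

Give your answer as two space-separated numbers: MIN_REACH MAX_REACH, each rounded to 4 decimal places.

Answer: 3.6000 10.6000

Derivation:
Link lengths: [7.1, 3.5]
max_reach = 7.1 + 3.5 = 10.6
L_max = max([7.1, 3.5]) = 7.1
S (sum of others) = 10.6 - 7.1 = 3.5
min_reach = max(0, 7.1 - 3.5) = max(0, 3.6) = 3.6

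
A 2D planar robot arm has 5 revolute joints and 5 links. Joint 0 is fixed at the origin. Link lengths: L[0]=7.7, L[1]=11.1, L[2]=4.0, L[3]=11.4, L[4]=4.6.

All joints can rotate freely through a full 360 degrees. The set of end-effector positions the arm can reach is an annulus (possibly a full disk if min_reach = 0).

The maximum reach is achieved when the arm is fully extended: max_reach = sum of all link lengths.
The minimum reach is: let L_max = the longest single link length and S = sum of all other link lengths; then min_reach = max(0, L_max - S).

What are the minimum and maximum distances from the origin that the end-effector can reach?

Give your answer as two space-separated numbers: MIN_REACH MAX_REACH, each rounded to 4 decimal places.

Answer: 0.0000 38.8000

Derivation:
Link lengths: [7.7, 11.1, 4.0, 11.4, 4.6]
max_reach = 7.7 + 11.1 + 4 + 11.4 + 4.6 = 38.8
L_max = max([7.7, 11.1, 4.0, 11.4, 4.6]) = 11.4
S (sum of others) = 38.8 - 11.4 = 27.4
min_reach = max(0, 11.4 - 27.4) = max(0, -16) = 0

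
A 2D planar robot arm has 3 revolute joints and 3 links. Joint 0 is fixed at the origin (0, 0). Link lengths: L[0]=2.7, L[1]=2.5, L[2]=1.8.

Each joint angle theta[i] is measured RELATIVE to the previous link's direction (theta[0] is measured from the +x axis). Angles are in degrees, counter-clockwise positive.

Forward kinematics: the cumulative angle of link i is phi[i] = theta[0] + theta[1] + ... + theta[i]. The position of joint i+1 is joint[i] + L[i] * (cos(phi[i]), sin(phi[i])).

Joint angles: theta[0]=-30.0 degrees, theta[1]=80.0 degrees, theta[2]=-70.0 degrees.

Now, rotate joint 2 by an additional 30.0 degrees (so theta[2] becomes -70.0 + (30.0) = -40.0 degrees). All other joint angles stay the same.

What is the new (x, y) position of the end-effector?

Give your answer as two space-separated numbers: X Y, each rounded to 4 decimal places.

Answer: 5.7179 0.8777

Derivation:
joint[0] = (0.0000, 0.0000)  (base)
link 0: phi[0] = -30 = -30 deg
  cos(-30 deg) = 0.8660, sin(-30 deg) = -0.5000
  joint[1] = (0.0000, 0.0000) + 2.7 * (0.8660, -0.5000) = (0.0000 + 2.3383, 0.0000 + -1.3500) = (2.3383, -1.3500)
link 1: phi[1] = -30 + 80 = 50 deg
  cos(50 deg) = 0.6428, sin(50 deg) = 0.7660
  joint[2] = (2.3383, -1.3500) + 2.5 * (0.6428, 0.7660) = (2.3383 + 1.6070, -1.3500 + 1.9151) = (3.9452, 0.5651)
link 2: phi[2] = -30 + 80 + -40 = 10 deg
  cos(10 deg) = 0.9848, sin(10 deg) = 0.1736
  joint[3] = (3.9452, 0.5651) + 1.8 * (0.9848, 0.1736) = (3.9452 + 1.7727, 0.5651 + 0.3126) = (5.7179, 0.8777)
End effector: (5.7179, 0.8777)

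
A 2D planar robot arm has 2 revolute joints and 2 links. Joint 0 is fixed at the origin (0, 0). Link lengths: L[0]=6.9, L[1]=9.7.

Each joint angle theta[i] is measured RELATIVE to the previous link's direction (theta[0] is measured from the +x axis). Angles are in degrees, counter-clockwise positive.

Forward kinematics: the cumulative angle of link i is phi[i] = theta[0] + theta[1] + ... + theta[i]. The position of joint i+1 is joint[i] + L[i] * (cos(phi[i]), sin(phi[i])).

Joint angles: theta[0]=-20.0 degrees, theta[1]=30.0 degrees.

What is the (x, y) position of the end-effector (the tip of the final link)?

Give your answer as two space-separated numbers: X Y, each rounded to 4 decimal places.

joint[0] = (0.0000, 0.0000)  (base)
link 0: phi[0] = -20 = -20 deg
  cos(-20 deg) = 0.9397, sin(-20 deg) = -0.3420
  joint[1] = (0.0000, 0.0000) + 6.9 * (0.9397, -0.3420) = (0.0000 + 6.4839, 0.0000 + -2.3599) = (6.4839, -2.3599)
link 1: phi[1] = -20 + 30 = 10 deg
  cos(10 deg) = 0.9848, sin(10 deg) = 0.1736
  joint[2] = (6.4839, -2.3599) + 9.7 * (0.9848, 0.1736) = (6.4839 + 9.5526, -2.3599 + 1.6844) = (16.0365, -0.6756)
End effector: (16.0365, -0.6756)

Answer: 16.0365 -0.6756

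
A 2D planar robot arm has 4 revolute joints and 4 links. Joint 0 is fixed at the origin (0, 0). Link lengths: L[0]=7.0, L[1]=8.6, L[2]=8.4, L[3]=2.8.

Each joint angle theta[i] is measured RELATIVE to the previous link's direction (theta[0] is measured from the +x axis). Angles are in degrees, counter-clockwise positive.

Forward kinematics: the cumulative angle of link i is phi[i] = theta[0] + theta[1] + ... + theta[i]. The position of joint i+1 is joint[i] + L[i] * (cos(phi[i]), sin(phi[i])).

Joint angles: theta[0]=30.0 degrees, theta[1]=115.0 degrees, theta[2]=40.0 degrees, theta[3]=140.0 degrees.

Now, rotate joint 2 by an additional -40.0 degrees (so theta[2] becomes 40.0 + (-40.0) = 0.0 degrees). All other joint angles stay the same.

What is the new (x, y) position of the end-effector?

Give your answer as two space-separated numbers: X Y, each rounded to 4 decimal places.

Answer: -7.1387 10.5462

Derivation:
joint[0] = (0.0000, 0.0000)  (base)
link 0: phi[0] = 30 = 30 deg
  cos(30 deg) = 0.8660, sin(30 deg) = 0.5000
  joint[1] = (0.0000, 0.0000) + 7 * (0.8660, 0.5000) = (0.0000 + 6.0622, 0.0000 + 3.5000) = (6.0622, 3.5000)
link 1: phi[1] = 30 + 115 = 145 deg
  cos(145 deg) = -0.8192, sin(145 deg) = 0.5736
  joint[2] = (6.0622, 3.5000) + 8.6 * (-0.8192, 0.5736) = (6.0622 + -7.0447, 3.5000 + 4.9328) = (-0.9825, 8.4328)
link 2: phi[2] = 30 + 115 + 0 = 145 deg
  cos(145 deg) = -0.8192, sin(145 deg) = 0.5736
  joint[3] = (-0.9825, 8.4328) + 8.4 * (-0.8192, 0.5736) = (-0.9825 + -6.8809, 8.4328 + 4.8180) = (-7.8634, 13.2508)
link 3: phi[3] = 30 + 115 + 0 + 140 = 285 deg
  cos(285 deg) = 0.2588, sin(285 deg) = -0.9659
  joint[4] = (-7.8634, 13.2508) + 2.8 * (0.2588, -0.9659) = (-7.8634 + 0.7247, 13.2508 + -2.7046) = (-7.1387, 10.5462)
End effector: (-7.1387, 10.5462)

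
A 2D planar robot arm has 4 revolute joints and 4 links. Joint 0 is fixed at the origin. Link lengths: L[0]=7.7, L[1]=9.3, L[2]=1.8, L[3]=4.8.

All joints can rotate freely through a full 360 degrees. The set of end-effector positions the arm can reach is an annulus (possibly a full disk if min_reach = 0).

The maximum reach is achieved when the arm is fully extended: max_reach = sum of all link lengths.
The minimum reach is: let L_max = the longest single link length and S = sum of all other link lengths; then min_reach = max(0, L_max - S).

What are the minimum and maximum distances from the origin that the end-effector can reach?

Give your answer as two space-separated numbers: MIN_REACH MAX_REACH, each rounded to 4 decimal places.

Link lengths: [7.7, 9.3, 1.8, 4.8]
max_reach = 7.7 + 9.3 + 1.8 + 4.8 = 23.6
L_max = max([7.7, 9.3, 1.8, 4.8]) = 9.3
S (sum of others) = 23.6 - 9.3 = 14.3
min_reach = max(0, 9.3 - 14.3) = max(0, -5) = 0

Answer: 0.0000 23.6000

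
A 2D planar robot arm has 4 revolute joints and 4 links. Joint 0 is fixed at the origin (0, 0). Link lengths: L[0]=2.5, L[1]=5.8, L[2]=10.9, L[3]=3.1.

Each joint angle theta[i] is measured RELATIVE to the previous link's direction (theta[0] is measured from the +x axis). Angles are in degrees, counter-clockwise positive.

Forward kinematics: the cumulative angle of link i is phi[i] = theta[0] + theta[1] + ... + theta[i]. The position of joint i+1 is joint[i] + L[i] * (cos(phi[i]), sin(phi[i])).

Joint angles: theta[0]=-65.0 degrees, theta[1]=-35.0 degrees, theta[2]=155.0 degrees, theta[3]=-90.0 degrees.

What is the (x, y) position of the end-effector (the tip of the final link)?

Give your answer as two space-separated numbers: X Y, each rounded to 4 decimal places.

joint[0] = (0.0000, 0.0000)  (base)
link 0: phi[0] = -65 = -65 deg
  cos(-65 deg) = 0.4226, sin(-65 deg) = -0.9063
  joint[1] = (0.0000, 0.0000) + 2.5 * (0.4226, -0.9063) = (0.0000 + 1.0565, 0.0000 + -2.2658) = (1.0565, -2.2658)
link 1: phi[1] = -65 + -35 = -100 deg
  cos(-100 deg) = -0.1736, sin(-100 deg) = -0.9848
  joint[2] = (1.0565, -2.2658) + 5.8 * (-0.1736, -0.9848) = (1.0565 + -1.0072, -2.2658 + -5.7119) = (0.0494, -7.9777)
link 2: phi[2] = -65 + -35 + 155 = 55 deg
  cos(55 deg) = 0.5736, sin(55 deg) = 0.8192
  joint[3] = (0.0494, -7.9777) + 10.9 * (0.5736, 0.8192) = (0.0494 + 6.2520, -7.9777 + 8.9288) = (6.3014, 0.9511)
link 3: phi[3] = -65 + -35 + 155 + -90 = -35 deg
  cos(-35 deg) = 0.8192, sin(-35 deg) = -0.5736
  joint[4] = (6.3014, 0.9511) + 3.1 * (0.8192, -0.5736) = (6.3014 + 2.5394, 0.9511 + -1.7781) = (8.8407, -0.8270)
End effector: (8.8407, -0.8270)

Answer: 8.8407 -0.8270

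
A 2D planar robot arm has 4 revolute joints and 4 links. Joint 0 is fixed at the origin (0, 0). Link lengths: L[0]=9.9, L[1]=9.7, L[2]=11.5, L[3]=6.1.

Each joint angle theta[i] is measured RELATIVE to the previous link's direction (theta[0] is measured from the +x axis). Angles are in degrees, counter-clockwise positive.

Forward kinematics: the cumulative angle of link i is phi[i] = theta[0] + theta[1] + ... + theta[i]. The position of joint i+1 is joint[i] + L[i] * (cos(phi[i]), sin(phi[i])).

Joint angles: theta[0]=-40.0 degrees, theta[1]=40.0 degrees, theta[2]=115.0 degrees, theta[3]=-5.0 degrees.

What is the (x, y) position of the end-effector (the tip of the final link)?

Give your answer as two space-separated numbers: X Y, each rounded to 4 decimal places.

joint[0] = (0.0000, 0.0000)  (base)
link 0: phi[0] = -40 = -40 deg
  cos(-40 deg) = 0.7660, sin(-40 deg) = -0.6428
  joint[1] = (0.0000, 0.0000) + 9.9 * (0.7660, -0.6428) = (0.0000 + 7.5838, 0.0000 + -6.3636) = (7.5838, -6.3636)
link 1: phi[1] = -40 + 40 = 0 deg
  cos(0 deg) = 1.0000, sin(0 deg) = 0.0000
  joint[2] = (7.5838, -6.3636) + 9.7 * (1.0000, 0.0000) = (7.5838 + 9.7000, -6.3636 + 0.0000) = (17.2838, -6.3636)
link 2: phi[2] = -40 + 40 + 115 = 115 deg
  cos(115 deg) = -0.4226, sin(115 deg) = 0.9063
  joint[3] = (17.2838, -6.3636) + 11.5 * (-0.4226, 0.9063) = (17.2838 + -4.8601, -6.3636 + 10.4225) = (12.4237, 4.0589)
link 3: phi[3] = -40 + 40 + 115 + -5 = 110 deg
  cos(110 deg) = -0.3420, sin(110 deg) = 0.9397
  joint[4] = (12.4237, 4.0589) + 6.1 * (-0.3420, 0.9397) = (12.4237 + -2.0863, 4.0589 + 5.7321) = (10.3374, 9.7911)
End effector: (10.3374, 9.7911)

Answer: 10.3374 9.7911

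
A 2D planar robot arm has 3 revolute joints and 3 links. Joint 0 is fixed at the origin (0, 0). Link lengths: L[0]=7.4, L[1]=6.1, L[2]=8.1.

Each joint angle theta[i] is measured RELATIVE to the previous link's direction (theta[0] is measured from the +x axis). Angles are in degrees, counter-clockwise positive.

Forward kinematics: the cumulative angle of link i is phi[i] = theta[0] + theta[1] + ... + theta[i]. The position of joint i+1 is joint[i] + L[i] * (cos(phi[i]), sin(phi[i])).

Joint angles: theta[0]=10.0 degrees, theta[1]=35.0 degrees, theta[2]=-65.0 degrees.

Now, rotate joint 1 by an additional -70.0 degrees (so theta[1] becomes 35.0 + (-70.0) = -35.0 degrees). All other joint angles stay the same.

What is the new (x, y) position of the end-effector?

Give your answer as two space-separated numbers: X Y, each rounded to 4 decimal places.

joint[0] = (0.0000, 0.0000)  (base)
link 0: phi[0] = 10 = 10 deg
  cos(10 deg) = 0.9848, sin(10 deg) = 0.1736
  joint[1] = (0.0000, 0.0000) + 7.4 * (0.9848, 0.1736) = (0.0000 + 7.2876, 0.0000 + 1.2850) = (7.2876, 1.2850)
link 1: phi[1] = 10 + -35 = -25 deg
  cos(-25 deg) = 0.9063, sin(-25 deg) = -0.4226
  joint[2] = (7.2876, 1.2850) + 6.1 * (0.9063, -0.4226) = (7.2876 + 5.5285, 1.2850 + -2.5780) = (12.8161, -1.2930)
link 2: phi[2] = 10 + -35 + -65 = -90 deg
  cos(-90 deg) = 0.0000, sin(-90 deg) = -1.0000
  joint[3] = (12.8161, -1.2930) + 8.1 * (0.0000, -1.0000) = (12.8161 + 0.0000, -1.2930 + -8.1000) = (12.8161, -9.3930)
End effector: (12.8161, -9.3930)

Answer: 12.8161 -9.3930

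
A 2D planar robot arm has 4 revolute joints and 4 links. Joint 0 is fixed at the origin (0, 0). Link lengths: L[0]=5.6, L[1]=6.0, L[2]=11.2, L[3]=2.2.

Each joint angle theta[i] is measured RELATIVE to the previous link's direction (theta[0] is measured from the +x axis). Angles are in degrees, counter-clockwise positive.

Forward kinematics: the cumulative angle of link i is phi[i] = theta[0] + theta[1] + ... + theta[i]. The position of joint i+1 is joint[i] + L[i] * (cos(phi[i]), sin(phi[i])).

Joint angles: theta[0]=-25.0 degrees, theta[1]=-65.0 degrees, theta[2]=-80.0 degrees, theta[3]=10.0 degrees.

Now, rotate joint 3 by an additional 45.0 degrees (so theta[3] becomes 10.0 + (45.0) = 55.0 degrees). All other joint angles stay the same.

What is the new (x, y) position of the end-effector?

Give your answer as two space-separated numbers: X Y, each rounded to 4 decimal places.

joint[0] = (0.0000, 0.0000)  (base)
link 0: phi[0] = -25 = -25 deg
  cos(-25 deg) = 0.9063, sin(-25 deg) = -0.4226
  joint[1] = (0.0000, 0.0000) + 5.6 * (0.9063, -0.4226) = (0.0000 + 5.0753, 0.0000 + -2.3667) = (5.0753, -2.3667)
link 1: phi[1] = -25 + -65 = -90 deg
  cos(-90 deg) = 0.0000, sin(-90 deg) = -1.0000
  joint[2] = (5.0753, -2.3667) + 6 * (0.0000, -1.0000) = (5.0753 + 0.0000, -2.3667 + -6.0000) = (5.0753, -8.3667)
link 2: phi[2] = -25 + -65 + -80 = -170 deg
  cos(-170 deg) = -0.9848, sin(-170 deg) = -0.1736
  joint[3] = (5.0753, -8.3667) + 11.2 * (-0.9848, -0.1736) = (5.0753 + -11.0298, -8.3667 + -1.9449) = (-5.9545, -10.3115)
link 3: phi[3] = -25 + -65 + -80 + 55 = -115 deg
  cos(-115 deg) = -0.4226, sin(-115 deg) = -0.9063
  joint[4] = (-5.9545, -10.3115) + 2.2 * (-0.4226, -0.9063) = (-5.9545 + -0.9298, -10.3115 + -1.9939) = (-6.8843, -12.3054)
End effector: (-6.8843, -12.3054)

Answer: -6.8843 -12.3054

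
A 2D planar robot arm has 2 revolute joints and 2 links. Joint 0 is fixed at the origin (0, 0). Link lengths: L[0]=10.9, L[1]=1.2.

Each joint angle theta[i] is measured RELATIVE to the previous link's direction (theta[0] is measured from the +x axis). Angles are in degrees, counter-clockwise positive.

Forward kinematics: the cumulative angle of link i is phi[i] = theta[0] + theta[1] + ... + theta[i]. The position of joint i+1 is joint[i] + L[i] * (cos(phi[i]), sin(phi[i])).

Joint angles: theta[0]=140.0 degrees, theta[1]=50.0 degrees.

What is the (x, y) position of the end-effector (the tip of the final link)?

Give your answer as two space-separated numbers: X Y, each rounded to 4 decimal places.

Answer: -9.5317 6.7980

Derivation:
joint[0] = (0.0000, 0.0000)  (base)
link 0: phi[0] = 140 = 140 deg
  cos(140 deg) = -0.7660, sin(140 deg) = 0.6428
  joint[1] = (0.0000, 0.0000) + 10.9 * (-0.7660, 0.6428) = (0.0000 + -8.3499, 0.0000 + 7.0064) = (-8.3499, 7.0064)
link 1: phi[1] = 140 + 50 = 190 deg
  cos(190 deg) = -0.9848, sin(190 deg) = -0.1736
  joint[2] = (-8.3499, 7.0064) + 1.2 * (-0.9848, -0.1736) = (-8.3499 + -1.1818, 7.0064 + -0.2084) = (-9.5317, 6.7980)
End effector: (-9.5317, 6.7980)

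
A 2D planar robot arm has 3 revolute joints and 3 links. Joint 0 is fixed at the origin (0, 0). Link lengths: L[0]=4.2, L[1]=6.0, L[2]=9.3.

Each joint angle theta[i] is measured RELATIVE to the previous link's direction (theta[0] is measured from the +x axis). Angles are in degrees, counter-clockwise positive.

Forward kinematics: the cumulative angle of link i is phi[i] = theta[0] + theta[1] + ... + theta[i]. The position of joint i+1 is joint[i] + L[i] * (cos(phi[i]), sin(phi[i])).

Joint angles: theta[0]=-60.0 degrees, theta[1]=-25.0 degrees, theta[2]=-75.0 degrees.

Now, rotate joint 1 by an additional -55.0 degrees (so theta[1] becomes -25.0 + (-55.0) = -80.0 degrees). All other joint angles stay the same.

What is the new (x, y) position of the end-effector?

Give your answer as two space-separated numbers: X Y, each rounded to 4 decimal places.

Answer: -10.1144 -2.1598

Derivation:
joint[0] = (0.0000, 0.0000)  (base)
link 0: phi[0] = -60 = -60 deg
  cos(-60 deg) = 0.5000, sin(-60 deg) = -0.8660
  joint[1] = (0.0000, 0.0000) + 4.2 * (0.5000, -0.8660) = (0.0000 + 2.1000, 0.0000 + -3.6373) = (2.1000, -3.6373)
link 1: phi[1] = -60 + -80 = -140 deg
  cos(-140 deg) = -0.7660, sin(-140 deg) = -0.6428
  joint[2] = (2.1000, -3.6373) + 6 * (-0.7660, -0.6428) = (2.1000 + -4.5963, -3.6373 + -3.8567) = (-2.4963, -7.4940)
link 2: phi[2] = -60 + -80 + -75 = -215 deg
  cos(-215 deg) = -0.8192, sin(-215 deg) = 0.5736
  joint[3] = (-2.4963, -7.4940) + 9.3 * (-0.8192, 0.5736) = (-2.4963 + -7.6181, -7.4940 + 5.3343) = (-10.1144, -2.1598)
End effector: (-10.1144, -2.1598)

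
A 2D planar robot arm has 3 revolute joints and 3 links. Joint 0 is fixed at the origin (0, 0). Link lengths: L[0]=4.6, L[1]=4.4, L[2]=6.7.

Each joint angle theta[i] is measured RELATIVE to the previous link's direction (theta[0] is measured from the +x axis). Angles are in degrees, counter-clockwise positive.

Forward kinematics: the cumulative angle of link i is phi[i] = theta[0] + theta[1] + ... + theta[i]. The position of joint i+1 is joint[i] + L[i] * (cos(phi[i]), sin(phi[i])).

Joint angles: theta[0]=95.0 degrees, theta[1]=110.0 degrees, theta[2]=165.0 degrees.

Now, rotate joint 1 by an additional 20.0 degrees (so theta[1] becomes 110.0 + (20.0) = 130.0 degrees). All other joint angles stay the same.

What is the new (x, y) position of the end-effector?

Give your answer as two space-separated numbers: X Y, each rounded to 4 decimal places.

joint[0] = (0.0000, 0.0000)  (base)
link 0: phi[0] = 95 = 95 deg
  cos(95 deg) = -0.0872, sin(95 deg) = 0.9962
  joint[1] = (0.0000, 0.0000) + 4.6 * (-0.0872, 0.9962) = (0.0000 + -0.4009, 0.0000 + 4.5825) = (-0.4009, 4.5825)
link 1: phi[1] = 95 + 130 = 225 deg
  cos(225 deg) = -0.7071, sin(225 deg) = -0.7071
  joint[2] = (-0.4009, 4.5825) + 4.4 * (-0.7071, -0.7071) = (-0.4009 + -3.1113, 4.5825 + -3.1113) = (-3.5122, 1.4712)
link 2: phi[2] = 95 + 130 + 165 = 390 deg
  cos(390 deg) = 0.8660, sin(390 deg) = 0.5000
  joint[3] = (-3.5122, 1.4712) + 6.7 * (0.8660, 0.5000) = (-3.5122 + 5.8024, 1.4712 + 3.3500) = (2.2902, 4.8212)
End effector: (2.2902, 4.8212)

Answer: 2.2902 4.8212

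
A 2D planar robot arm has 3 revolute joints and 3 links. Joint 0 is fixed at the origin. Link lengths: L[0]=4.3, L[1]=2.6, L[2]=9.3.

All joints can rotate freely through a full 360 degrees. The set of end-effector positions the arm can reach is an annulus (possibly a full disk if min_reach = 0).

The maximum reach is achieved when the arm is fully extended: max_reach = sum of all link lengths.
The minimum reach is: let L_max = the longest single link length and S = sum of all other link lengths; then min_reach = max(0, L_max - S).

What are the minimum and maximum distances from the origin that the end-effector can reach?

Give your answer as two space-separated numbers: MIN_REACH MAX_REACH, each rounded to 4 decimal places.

Link lengths: [4.3, 2.6, 9.3]
max_reach = 4.3 + 2.6 + 9.3 = 16.2
L_max = max([4.3, 2.6, 9.3]) = 9.3
S (sum of others) = 16.2 - 9.3 = 6.9
min_reach = max(0, 9.3 - 6.9) = max(0, 2.4) = 2.4

Answer: 2.4000 16.2000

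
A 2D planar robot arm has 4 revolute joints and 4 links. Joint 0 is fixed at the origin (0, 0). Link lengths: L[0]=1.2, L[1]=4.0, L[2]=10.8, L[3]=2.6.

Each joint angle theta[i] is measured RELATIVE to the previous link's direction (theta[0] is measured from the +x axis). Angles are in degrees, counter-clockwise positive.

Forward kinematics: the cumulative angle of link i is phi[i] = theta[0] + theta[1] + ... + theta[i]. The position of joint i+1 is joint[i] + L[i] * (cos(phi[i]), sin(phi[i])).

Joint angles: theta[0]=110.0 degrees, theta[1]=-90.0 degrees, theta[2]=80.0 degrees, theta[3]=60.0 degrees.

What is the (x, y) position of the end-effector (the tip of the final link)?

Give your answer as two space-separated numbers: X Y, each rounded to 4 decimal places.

Answer: -0.9703 14.0209

Derivation:
joint[0] = (0.0000, 0.0000)  (base)
link 0: phi[0] = 110 = 110 deg
  cos(110 deg) = -0.3420, sin(110 deg) = 0.9397
  joint[1] = (0.0000, 0.0000) + 1.2 * (-0.3420, 0.9397) = (0.0000 + -0.4104, 0.0000 + 1.1276) = (-0.4104, 1.1276)
link 1: phi[1] = 110 + -90 = 20 deg
  cos(20 deg) = 0.9397, sin(20 deg) = 0.3420
  joint[2] = (-0.4104, 1.1276) + 4 * (0.9397, 0.3420) = (-0.4104 + 3.7588, 1.1276 + 1.3681) = (3.3483, 2.4957)
link 2: phi[2] = 110 + -90 + 80 = 100 deg
  cos(100 deg) = -0.1736, sin(100 deg) = 0.9848
  joint[3] = (3.3483, 2.4957) + 10.8 * (-0.1736, 0.9848) = (3.3483 + -1.8754, 2.4957 + 10.6359) = (1.4729, 13.1316)
link 3: phi[3] = 110 + -90 + 80 + 60 = 160 deg
  cos(160 deg) = -0.9397, sin(160 deg) = 0.3420
  joint[4] = (1.4729, 13.1316) + 2.6 * (-0.9397, 0.3420) = (1.4729 + -2.4432, 13.1316 + 0.8893) = (-0.9703, 14.0209)
End effector: (-0.9703, 14.0209)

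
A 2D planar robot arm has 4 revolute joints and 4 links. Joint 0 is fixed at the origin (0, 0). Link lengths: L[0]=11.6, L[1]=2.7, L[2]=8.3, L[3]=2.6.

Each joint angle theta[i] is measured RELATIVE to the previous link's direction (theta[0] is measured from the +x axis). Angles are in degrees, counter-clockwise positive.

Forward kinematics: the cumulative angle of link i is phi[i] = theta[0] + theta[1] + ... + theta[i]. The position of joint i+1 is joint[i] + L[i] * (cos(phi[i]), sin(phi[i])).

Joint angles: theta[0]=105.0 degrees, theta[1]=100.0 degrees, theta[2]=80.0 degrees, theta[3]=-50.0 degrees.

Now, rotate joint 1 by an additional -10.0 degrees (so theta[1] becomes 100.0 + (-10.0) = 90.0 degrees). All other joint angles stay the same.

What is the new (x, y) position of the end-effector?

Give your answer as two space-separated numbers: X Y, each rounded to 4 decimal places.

joint[0] = (0.0000, 0.0000)  (base)
link 0: phi[0] = 105 = 105 deg
  cos(105 deg) = -0.2588, sin(105 deg) = 0.9659
  joint[1] = (0.0000, 0.0000) + 11.6 * (-0.2588, 0.9659) = (0.0000 + -3.0023, 0.0000 + 11.2047) = (-3.0023, 11.2047)
link 1: phi[1] = 105 + 90 = 195 deg
  cos(195 deg) = -0.9659, sin(195 deg) = -0.2588
  joint[2] = (-3.0023, 11.2047) + 2.7 * (-0.9659, -0.2588) = (-3.0023 + -2.6080, 11.2047 + -0.6988) = (-5.6103, 10.5059)
link 2: phi[2] = 105 + 90 + 80 = 275 deg
  cos(275 deg) = 0.0872, sin(275 deg) = -0.9962
  joint[3] = (-5.6103, 10.5059) + 8.3 * (0.0872, -0.9962) = (-5.6103 + 0.7234, 10.5059 + -8.2684) = (-4.8869, 2.2375)
link 3: phi[3] = 105 + 90 + 80 + -50 = 225 deg
  cos(225 deg) = -0.7071, sin(225 deg) = -0.7071
  joint[4] = (-4.8869, 2.2375) + 2.6 * (-0.7071, -0.7071) = (-4.8869 + -1.8385, 2.2375 + -1.8385) = (-6.7254, 0.3990)
End effector: (-6.7254, 0.3990)

Answer: -6.7254 0.3990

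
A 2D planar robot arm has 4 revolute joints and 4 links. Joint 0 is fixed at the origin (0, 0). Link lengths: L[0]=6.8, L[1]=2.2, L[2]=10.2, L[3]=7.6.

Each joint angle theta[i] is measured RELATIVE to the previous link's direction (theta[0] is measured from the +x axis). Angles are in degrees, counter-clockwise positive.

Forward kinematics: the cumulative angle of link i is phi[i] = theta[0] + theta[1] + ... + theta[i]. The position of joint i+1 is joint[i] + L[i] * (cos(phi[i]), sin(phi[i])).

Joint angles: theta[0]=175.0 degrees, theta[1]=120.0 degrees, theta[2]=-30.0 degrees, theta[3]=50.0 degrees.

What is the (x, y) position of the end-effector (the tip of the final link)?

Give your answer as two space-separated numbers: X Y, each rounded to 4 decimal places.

joint[0] = (0.0000, 0.0000)  (base)
link 0: phi[0] = 175 = 175 deg
  cos(175 deg) = -0.9962, sin(175 deg) = 0.0872
  joint[1] = (0.0000, 0.0000) + 6.8 * (-0.9962, 0.0872) = (0.0000 + -6.7741, 0.0000 + 0.5927) = (-6.7741, 0.5927)
link 1: phi[1] = 175 + 120 = 295 deg
  cos(295 deg) = 0.4226, sin(295 deg) = -0.9063
  joint[2] = (-6.7741, 0.5927) + 2.2 * (0.4226, -0.9063) = (-6.7741 + 0.9298, 0.5927 + -1.9939) = (-5.8444, -1.4012)
link 2: phi[2] = 175 + 120 + -30 = 265 deg
  cos(265 deg) = -0.0872, sin(265 deg) = -0.9962
  joint[3] = (-5.8444, -1.4012) + 10.2 * (-0.0872, -0.9962) = (-5.8444 + -0.8890, -1.4012 + -10.1612) = (-6.7334, -11.5624)
link 3: phi[3] = 175 + 120 + -30 + 50 = 315 deg
  cos(315 deg) = 0.7071, sin(315 deg) = -0.7071
  joint[4] = (-6.7334, -11.5624) + 7.6 * (0.7071, -0.7071) = (-6.7334 + 5.3740, -11.5624 + -5.3740) = (-1.3593, -16.9364)
End effector: (-1.3593, -16.9364)

Answer: -1.3593 -16.9364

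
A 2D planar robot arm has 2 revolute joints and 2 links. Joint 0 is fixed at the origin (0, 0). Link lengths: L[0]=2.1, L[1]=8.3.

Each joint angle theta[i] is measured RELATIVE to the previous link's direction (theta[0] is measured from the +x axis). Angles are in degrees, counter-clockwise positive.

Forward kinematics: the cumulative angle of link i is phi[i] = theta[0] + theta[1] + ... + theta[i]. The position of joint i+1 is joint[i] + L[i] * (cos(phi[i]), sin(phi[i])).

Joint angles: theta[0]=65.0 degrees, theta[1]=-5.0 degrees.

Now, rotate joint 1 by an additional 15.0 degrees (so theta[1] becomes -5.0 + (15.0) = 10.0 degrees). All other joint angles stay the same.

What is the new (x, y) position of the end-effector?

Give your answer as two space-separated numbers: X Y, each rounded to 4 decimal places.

joint[0] = (0.0000, 0.0000)  (base)
link 0: phi[0] = 65 = 65 deg
  cos(65 deg) = 0.4226, sin(65 deg) = 0.9063
  joint[1] = (0.0000, 0.0000) + 2.1 * (0.4226, 0.9063) = (0.0000 + 0.8875, 0.0000 + 1.9032) = (0.8875, 1.9032)
link 1: phi[1] = 65 + 10 = 75 deg
  cos(75 deg) = 0.2588, sin(75 deg) = 0.9659
  joint[2] = (0.8875, 1.9032) + 8.3 * (0.2588, 0.9659) = (0.8875 + 2.1482, 1.9032 + 8.0172) = (3.0357, 9.9204)
End effector: (3.0357, 9.9204)

Answer: 3.0357 9.9204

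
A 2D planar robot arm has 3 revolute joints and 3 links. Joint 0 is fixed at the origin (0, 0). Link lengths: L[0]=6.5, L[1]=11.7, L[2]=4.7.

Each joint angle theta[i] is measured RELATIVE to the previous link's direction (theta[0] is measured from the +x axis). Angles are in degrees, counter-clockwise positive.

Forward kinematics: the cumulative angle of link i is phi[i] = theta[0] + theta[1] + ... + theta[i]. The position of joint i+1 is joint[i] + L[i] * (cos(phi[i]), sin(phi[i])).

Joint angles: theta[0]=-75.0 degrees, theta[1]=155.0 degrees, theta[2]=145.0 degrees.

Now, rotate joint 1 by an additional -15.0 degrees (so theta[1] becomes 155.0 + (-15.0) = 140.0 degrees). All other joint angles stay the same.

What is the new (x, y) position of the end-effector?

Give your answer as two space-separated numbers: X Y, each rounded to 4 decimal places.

Answer: 2.5566 1.9753

Derivation:
joint[0] = (0.0000, 0.0000)  (base)
link 0: phi[0] = -75 = -75 deg
  cos(-75 deg) = 0.2588, sin(-75 deg) = -0.9659
  joint[1] = (0.0000, 0.0000) + 6.5 * (0.2588, -0.9659) = (0.0000 + 1.6823, 0.0000 + -6.2785) = (1.6823, -6.2785)
link 1: phi[1] = -75 + 140 = 65 deg
  cos(65 deg) = 0.4226, sin(65 deg) = 0.9063
  joint[2] = (1.6823, -6.2785) + 11.7 * (0.4226, 0.9063) = (1.6823 + 4.9446, -6.2785 + 10.6038) = (6.6270, 4.3253)
link 2: phi[2] = -75 + 140 + 145 = 210 deg
  cos(210 deg) = -0.8660, sin(210 deg) = -0.5000
  joint[3] = (6.6270, 4.3253) + 4.7 * (-0.8660, -0.5000) = (6.6270 + -4.0703, 4.3253 + -2.3500) = (2.5566, 1.9753)
End effector: (2.5566, 1.9753)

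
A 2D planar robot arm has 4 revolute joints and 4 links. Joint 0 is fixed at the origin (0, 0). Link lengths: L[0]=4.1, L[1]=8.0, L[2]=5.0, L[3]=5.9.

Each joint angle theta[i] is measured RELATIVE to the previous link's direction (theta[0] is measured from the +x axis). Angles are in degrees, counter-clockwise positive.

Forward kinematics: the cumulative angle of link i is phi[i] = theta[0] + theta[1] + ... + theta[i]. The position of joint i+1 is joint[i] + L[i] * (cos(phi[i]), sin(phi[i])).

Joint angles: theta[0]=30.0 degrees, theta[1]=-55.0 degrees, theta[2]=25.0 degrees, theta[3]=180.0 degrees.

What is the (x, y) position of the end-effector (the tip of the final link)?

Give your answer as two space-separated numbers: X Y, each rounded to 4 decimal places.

Answer: 9.9012 -1.3309

Derivation:
joint[0] = (0.0000, 0.0000)  (base)
link 0: phi[0] = 30 = 30 deg
  cos(30 deg) = 0.8660, sin(30 deg) = 0.5000
  joint[1] = (0.0000, 0.0000) + 4.1 * (0.8660, 0.5000) = (0.0000 + 3.5507, 0.0000 + 2.0500) = (3.5507, 2.0500)
link 1: phi[1] = 30 + -55 = -25 deg
  cos(-25 deg) = 0.9063, sin(-25 deg) = -0.4226
  joint[2] = (3.5507, 2.0500) + 8 * (0.9063, -0.4226) = (3.5507 + 7.2505, 2.0500 + -3.3809) = (10.8012, -1.3309)
link 2: phi[2] = 30 + -55 + 25 = 0 deg
  cos(0 deg) = 1.0000, sin(0 deg) = 0.0000
  joint[3] = (10.8012, -1.3309) + 5 * (1.0000, 0.0000) = (10.8012 + 5.0000, -1.3309 + 0.0000) = (15.8012, -1.3309)
link 3: phi[3] = 30 + -55 + 25 + 180 = 180 deg
  cos(180 deg) = -1.0000, sin(180 deg) = 0.0000
  joint[4] = (15.8012, -1.3309) + 5.9 * (-1.0000, 0.0000) = (15.8012 + -5.9000, -1.3309 + 0.0000) = (9.9012, -1.3309)
End effector: (9.9012, -1.3309)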